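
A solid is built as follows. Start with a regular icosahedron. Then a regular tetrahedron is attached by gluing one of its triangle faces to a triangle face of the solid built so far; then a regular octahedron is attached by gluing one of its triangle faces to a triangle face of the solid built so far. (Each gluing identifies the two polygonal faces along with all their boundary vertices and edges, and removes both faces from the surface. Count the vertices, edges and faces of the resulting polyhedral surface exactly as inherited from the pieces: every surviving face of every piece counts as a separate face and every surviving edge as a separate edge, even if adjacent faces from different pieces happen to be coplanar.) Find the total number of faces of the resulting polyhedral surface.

28

A regular icosahedron: V=12, E=30, F=20.
Attach a regular tetrahedron (V=4, E=6, F=4) along a 3-gon: merge 3 vertices and 3 edges, delete both glued faces → V=13, E=33, F=22.
Attach a regular octahedron (V=6, E=12, F=8) along a 3-gon: merge 3 vertices and 3 edges, delete both glued faces → V=16, E=42, F=28.
Check: V − E + F = 16 − 42 + 28 = 2.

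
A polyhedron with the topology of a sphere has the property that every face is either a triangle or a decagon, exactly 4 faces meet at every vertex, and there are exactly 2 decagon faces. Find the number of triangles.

20

Let x be the number of triangles; then F = 2 + x.
Edge–face incidences: 2E = 10·2 + 3·x = 20 + 3x.
Every vertex has degree 4, so 4V = 2E.
Euler: V − E + F = 2 ⇒ (2E)/4 − E + (2 + x) = 2.
Multiply by 8: 2·(2E) − 4·(2E) + 8·(2 + x) = 16, i.e. 16 + 8x − 2·(20 + 3x) = 16.
Collecting terms: 2x − 24 = 16, so 2x = 40, so x = 20.
Then 2E = 20 + 3·20 = 80, so E = 40, V = 2E/4 = 20, F = 2 + 20 = 22.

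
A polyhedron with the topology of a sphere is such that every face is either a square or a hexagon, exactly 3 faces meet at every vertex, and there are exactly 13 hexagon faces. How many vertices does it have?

Let x be the number of squares; then F = 13 + x.
Edge–face incidences: 2E = 6·13 + 4·x = 78 + 4x.
Every vertex has degree 3, so 3V = 2E.
Euler: V − E + F = 2 ⇒ (2E)/3 − E + (13 + x) = 2.
Multiply by 6: 2·(2E) − 3·(2E) + 6·(13 + x) = 12, i.e. 78 + 6x − (78 + 4x) = 12.
Collecting terms: 2x = 12, so x = 6.
Then 2E = 78 + 4·6 = 102, so E = 51, V = 2E/3 = 34, F = 13 + 6 = 19.

34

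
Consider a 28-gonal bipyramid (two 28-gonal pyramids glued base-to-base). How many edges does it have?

84

A bipyramid over an n-gon has 2n triangular faces and n + 2 vertices: V = 28 + 2 = 30, E = 3·28 = 84, F = 2·28 = 56.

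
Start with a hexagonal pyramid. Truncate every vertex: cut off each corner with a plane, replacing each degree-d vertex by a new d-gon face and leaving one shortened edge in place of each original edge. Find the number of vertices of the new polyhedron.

The base solid has V = 7, E = 12, F = 7.
Truncation replaces each original edge-end by a new vertex, so V′ = 2E = 24.
Each original edge survives, and each old vertex of degree d contributes d new edges; summing degrees gives Σd = 2E, so E′ = E + 2E = 3E = 36.
Each original face survives and each original vertex becomes one new face: F′ = F + V = 14.

24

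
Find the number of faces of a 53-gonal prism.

A prism on an n-gon has two n-gon bases and n rectangular sides: V = 2·53 = 106, E = 3·53 = 159, F = 53 + 2 = 55.

55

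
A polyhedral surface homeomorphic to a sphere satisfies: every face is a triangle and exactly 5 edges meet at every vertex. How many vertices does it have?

12

Each face has 3 edges and each edge borders two faces, so 2E = 3F.
Each vertex has degree 5, so 5V = 2E and hence V = 3F/5.
Euler: V − E + F = 2 ⇒ (3F/5) − (3F/2) + F = 2.
Multiply by 10: (6 − 15 + 10)F = 20, i.e. 1F = 20.
So F = 20, E = 3·20/2 = 30, V = 3·20/5 = 12.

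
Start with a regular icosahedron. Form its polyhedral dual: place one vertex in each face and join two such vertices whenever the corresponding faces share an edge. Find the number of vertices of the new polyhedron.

20

The base solid has V = 12, E = 30, F = 20.
The dual swaps V and F and preserves E: V′ = F = 20, E′ = E = 30, F′ = V = 12.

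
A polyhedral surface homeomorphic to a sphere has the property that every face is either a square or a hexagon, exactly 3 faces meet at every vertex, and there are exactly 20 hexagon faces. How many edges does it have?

Let x be the number of squares; then F = 20 + x.
Edge–face incidences: 2E = 6·20 + 4·x = 120 + 4x.
Every vertex has degree 3, so 3V = 2E.
Euler: V − E + F = 2 ⇒ (2E)/3 − E + (20 + x) = 2.
Multiply by 6: 2·(2E) − 3·(2E) + 6·(20 + x) = 12, i.e. 120 + 6x − (120 + 4x) = 12.
Collecting terms: 2x = 12, so x = 6.
Then 2E = 120 + 4·6 = 144, so E = 72, V = 2E/3 = 48, F = 20 + 6 = 26.

72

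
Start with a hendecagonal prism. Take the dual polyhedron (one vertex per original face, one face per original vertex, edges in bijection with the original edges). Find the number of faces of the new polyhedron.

The base solid has V = 22, E = 33, F = 13.
The dual swaps V and F and preserves E: V′ = F = 13, E′ = E = 33, F′ = V = 22.

22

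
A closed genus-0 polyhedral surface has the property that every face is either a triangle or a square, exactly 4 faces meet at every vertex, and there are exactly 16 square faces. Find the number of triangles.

8

Let x be the number of triangles; then F = 16 + x.
Edge–face incidences: 2E = 4·16 + 3·x = 64 + 3x.
Every vertex has degree 4, so 4V = 2E.
Euler: V − E + F = 2 ⇒ (2E)/4 − E + (16 + x) = 2.
Multiply by 8: 2·(2E) − 4·(2E) + 8·(16 + x) = 16, i.e. 128 + 8x − 2·(64 + 3x) = 16.
Collecting terms: 2x = 16, so x = 8.
Then 2E = 64 + 3·8 = 88, so E = 44, V = 2E/4 = 22, F = 16 + 8 = 24.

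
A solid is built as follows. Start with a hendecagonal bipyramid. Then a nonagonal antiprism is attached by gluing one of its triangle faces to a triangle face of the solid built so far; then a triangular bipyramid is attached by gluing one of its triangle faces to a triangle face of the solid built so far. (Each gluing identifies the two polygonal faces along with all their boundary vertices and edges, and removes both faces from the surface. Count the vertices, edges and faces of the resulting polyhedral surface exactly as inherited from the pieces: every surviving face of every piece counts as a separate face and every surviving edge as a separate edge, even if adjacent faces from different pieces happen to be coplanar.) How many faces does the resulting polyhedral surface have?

44

A hendecagonal bipyramid: V=13, E=33, F=22.
Attach a nonagonal antiprism (V=18, E=36, F=20) along a 3-gon: merge 3 vertices and 3 edges, delete both glued faces → V=28, E=66, F=40.
Attach a triangular bipyramid (V=5, E=9, F=6) along a 3-gon: merge 3 vertices and 3 edges, delete both glued faces → V=30, E=72, F=44.
Check: V − E + F = 30 − 72 + 44 = 2.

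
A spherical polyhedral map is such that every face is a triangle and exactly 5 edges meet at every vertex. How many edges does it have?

Each face has 3 edges and each edge borders two faces, so 2E = 3F.
Each vertex has degree 5, so 5V = 2E and hence V = 3F/5.
Euler: V − E + F = 2 ⇒ (3F/5) − (3F/2) + F = 2.
Multiply by 10: (6 − 15 + 10)F = 20, i.e. 1F = 20.
So F = 20, E = 3·20/2 = 30, V = 3·20/5 = 12.

30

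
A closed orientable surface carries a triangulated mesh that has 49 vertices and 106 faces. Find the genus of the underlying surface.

Every face is a triangle, so 2E = 3·106 = 318, giving E = 159.
χ = V − E + F = 49 − 159 + 106 = -4.
For a closed orientable surface χ = 2 − 2g, so g = (2 − (-4))/2 = 3.

3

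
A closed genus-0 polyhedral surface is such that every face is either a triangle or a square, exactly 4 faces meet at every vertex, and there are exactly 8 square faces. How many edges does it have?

Let x be the number of triangles; then F = 8 + x.
Edge–face incidences: 2E = 4·8 + 3·x = 32 + 3x.
Every vertex has degree 4, so 4V = 2E.
Euler: V − E + F = 2 ⇒ (2E)/4 − E + (8 + x) = 2.
Multiply by 8: 2·(2E) − 4·(2E) + 8·(8 + x) = 16, i.e. 64 + 8x − 2·(32 + 3x) = 16.
Collecting terms: 2x = 16, so x = 8.
Then 2E = 32 + 3·8 = 56, so E = 28, V = 2E/4 = 14, F = 8 + 8 = 16.

28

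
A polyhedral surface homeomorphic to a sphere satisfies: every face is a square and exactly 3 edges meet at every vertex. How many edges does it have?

12

Each face has 4 edges and each edge borders two faces, so 2E = 4F.
Each vertex has degree 3, so 3V = 2E and hence V = 4F/3.
Euler: V − E + F = 2 ⇒ (4F/3) − (4F/2) + F = 2.
Multiply by 6: (8 − 12 + 6)F = 12, i.e. 2F = 12.
So F = 6, E = 4·6/2 = 12, V = 4·6/3 = 8.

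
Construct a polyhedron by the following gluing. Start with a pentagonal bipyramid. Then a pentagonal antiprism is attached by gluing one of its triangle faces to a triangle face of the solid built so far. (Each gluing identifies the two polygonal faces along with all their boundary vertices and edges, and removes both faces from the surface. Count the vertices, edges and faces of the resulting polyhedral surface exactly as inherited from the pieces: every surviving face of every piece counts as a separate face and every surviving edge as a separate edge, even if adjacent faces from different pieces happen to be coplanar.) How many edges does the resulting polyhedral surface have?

32

A pentagonal bipyramid: V=7, E=15, F=10.
Attach a pentagonal antiprism (V=10, E=20, F=12) along a 3-gon: merge 3 vertices and 3 edges, delete both glued faces → V=14, E=32, F=20.
Check: V − E + F = 14 − 32 + 20 = 2.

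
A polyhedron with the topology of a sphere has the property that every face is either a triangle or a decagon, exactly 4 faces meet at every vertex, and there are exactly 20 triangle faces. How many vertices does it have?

20

Let x be the number of decagons; then F = 20 + x.
Edge–face incidences: 2E = 3·20 + 10·x = 60 + 10x.
Every vertex has degree 4, so 4V = 2E.
Euler: V − E + F = 2 ⇒ (2E)/4 − E + (20 + x) = 2.
Multiply by 8: 2·(2E) − 4·(2E) + 8·(20 + x) = 16, i.e. 160 + 8x − 2·(60 + 10x) = 16.
Collecting terms: −12x + 40 = 16, so −12x = −24, so x = 2.
Then 2E = 60 + 10·2 = 80, so E = 40, V = 2E/4 = 20, F = 20 + 2 = 22.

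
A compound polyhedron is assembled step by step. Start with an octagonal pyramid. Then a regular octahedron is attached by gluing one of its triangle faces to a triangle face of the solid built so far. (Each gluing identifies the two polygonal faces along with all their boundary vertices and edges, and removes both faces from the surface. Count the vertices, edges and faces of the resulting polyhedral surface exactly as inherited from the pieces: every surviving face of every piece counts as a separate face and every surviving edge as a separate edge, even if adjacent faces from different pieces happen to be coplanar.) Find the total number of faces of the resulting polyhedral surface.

An octagonal pyramid: V=9, E=16, F=9.
Attach a regular octahedron (V=6, E=12, F=8) along a 3-gon: merge 3 vertices and 3 edges, delete both glued faces → V=12, E=25, F=15.
Check: V − E + F = 12 − 25 + 15 = 2.

15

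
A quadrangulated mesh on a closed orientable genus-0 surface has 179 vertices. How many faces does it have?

χ = 2 − 2·0 = 2, and every face is a square so 4F = 2E.
V − E + F = 2 with E = 4F/2 gives 179 − (4/2 − 1)·F = 2, so F = 177 and E = 354.

177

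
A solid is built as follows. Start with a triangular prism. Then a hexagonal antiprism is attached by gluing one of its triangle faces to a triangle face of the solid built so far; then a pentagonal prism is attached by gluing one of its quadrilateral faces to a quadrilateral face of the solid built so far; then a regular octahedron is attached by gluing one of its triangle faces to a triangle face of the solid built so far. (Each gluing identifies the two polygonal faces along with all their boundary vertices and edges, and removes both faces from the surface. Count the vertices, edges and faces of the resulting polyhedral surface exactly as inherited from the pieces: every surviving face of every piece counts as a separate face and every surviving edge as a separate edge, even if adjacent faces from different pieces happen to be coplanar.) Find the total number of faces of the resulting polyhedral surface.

28

A triangular prism: V=6, E=9, F=5.
Attach a hexagonal antiprism (V=12, E=24, F=14) along a 3-gon: merge 3 vertices and 3 edges, delete both glued faces → V=15, E=30, F=17.
Attach a pentagonal prism (V=10, E=15, F=7) along a 4-gon: merge 4 vertices and 4 edges, delete both glued faces → V=21, E=41, F=22.
Attach a regular octahedron (V=6, E=12, F=8) along a 3-gon: merge 3 vertices and 3 edges, delete both glued faces → V=24, E=50, F=28.
Check: V − E + F = 24 − 50 + 28 = 2.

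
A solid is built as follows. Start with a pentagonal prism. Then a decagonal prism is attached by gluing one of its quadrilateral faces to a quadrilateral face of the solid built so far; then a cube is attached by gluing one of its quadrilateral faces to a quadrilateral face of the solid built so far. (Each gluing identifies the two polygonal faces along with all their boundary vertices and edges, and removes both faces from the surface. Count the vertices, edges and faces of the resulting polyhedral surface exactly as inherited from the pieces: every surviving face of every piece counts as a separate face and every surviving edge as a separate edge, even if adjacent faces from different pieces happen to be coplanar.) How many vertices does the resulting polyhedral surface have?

A pentagonal prism: V=10, E=15, F=7.
Attach a decagonal prism (V=20, E=30, F=12) along a 4-gon: merge 4 vertices and 4 edges, delete both glued faces → V=26, E=41, F=17.
Attach a cube (V=8, E=12, F=6) along a 4-gon: merge 4 vertices and 4 edges, delete both glued faces → V=30, E=49, F=21.
Check: V − E + F = 30 − 49 + 21 = 2.

30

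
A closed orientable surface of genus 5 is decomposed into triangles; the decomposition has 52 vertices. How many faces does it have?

χ = 2 − 2·5 = -8, and every face is a triangle so 3F = 2E.
V − E + F = -8 with E = 3F/2 gives 52 − (3/2 − 1)·F = -8, so F = 120 and E = 180.

120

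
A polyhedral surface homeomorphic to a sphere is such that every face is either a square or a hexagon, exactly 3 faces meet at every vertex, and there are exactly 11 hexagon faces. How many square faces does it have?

6

Let x be the number of squares; then F = 11 + x.
Edge–face incidences: 2E = 6·11 + 4·x = 66 + 4x.
Every vertex has degree 3, so 3V = 2E.
Euler: V − E + F = 2 ⇒ (2E)/3 − E + (11 + x) = 2.
Multiply by 6: 2·(2E) − 3·(2E) + 6·(11 + x) = 12, i.e. 66 + 6x − (66 + 4x) = 12.
Collecting terms: 2x = 12, so x = 6.
Then 2E = 66 + 4·6 = 90, so E = 45, V = 2E/3 = 30, F = 11 + 6 = 17.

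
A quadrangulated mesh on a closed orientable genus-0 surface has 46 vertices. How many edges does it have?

χ = 2 − 2·0 = 2, and every face is a square so 4F = 2E.
V − E + F = 2 with E = 4F/2 gives 46 − (4/2 − 1)·F = 2, so F = 44 and E = 88.

88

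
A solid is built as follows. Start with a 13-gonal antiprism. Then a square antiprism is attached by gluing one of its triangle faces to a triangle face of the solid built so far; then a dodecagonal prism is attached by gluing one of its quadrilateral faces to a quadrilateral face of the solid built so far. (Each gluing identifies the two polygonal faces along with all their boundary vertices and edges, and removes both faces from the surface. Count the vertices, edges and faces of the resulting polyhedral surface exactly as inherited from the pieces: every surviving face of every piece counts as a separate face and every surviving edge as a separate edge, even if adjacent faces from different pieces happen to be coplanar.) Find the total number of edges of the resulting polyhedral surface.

97

A 13-gonal antiprism: V=26, E=52, F=28.
Attach a square antiprism (V=8, E=16, F=10) along a 3-gon: merge 3 vertices and 3 edges, delete both glued faces → V=31, E=65, F=36.
Attach a dodecagonal prism (V=24, E=36, F=14) along a 4-gon: merge 4 vertices and 4 edges, delete both glued faces → V=51, E=97, F=48.
Check: V − E + F = 51 − 97 + 48 = 2.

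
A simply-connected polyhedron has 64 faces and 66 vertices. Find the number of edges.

Here V − E + F = 2.
E = V + F − (2) = 66 + 64 − (2) = 128.

128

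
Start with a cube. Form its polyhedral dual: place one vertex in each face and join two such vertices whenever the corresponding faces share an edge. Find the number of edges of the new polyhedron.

12

The base solid has V = 8, E = 12, F = 6.
The dual swaps V and F and preserves E: V′ = F = 6, E′ = E = 12, F′ = V = 8.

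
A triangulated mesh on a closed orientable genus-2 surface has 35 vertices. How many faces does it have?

χ = 2 − 2·2 = -2, and every face is a triangle so 3F = 2E.
V − E + F = -2 with E = 3F/2 gives 35 − (3/2 − 1)·F = -2, so F = 74 and E = 111.

74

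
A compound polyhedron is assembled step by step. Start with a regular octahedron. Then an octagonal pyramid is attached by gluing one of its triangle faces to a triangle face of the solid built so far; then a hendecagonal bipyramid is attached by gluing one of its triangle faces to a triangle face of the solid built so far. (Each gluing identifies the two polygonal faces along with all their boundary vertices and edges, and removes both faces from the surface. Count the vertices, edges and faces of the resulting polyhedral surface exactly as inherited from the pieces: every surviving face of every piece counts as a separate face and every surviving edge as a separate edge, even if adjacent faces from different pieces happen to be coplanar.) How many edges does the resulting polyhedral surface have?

A regular octahedron: V=6, E=12, F=8.
Attach an octagonal pyramid (V=9, E=16, F=9) along a 3-gon: merge 3 vertices and 3 edges, delete both glued faces → V=12, E=25, F=15.
Attach a hendecagonal bipyramid (V=13, E=33, F=22) along a 3-gon: merge 3 vertices and 3 edges, delete both glued faces → V=22, E=55, F=35.
Check: V − E + F = 22 − 55 + 35 = 2.

55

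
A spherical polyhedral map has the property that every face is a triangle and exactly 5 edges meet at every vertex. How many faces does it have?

20

Each face has 3 edges and each edge borders two faces, so 2E = 3F.
Each vertex has degree 5, so 5V = 2E and hence V = 3F/5.
Euler: V − E + F = 2 ⇒ (3F/5) − (3F/2) + F = 2.
Multiply by 10: (6 − 15 + 10)F = 20, i.e. 1F = 20.
So F = 20, E = 3·20/2 = 30, V = 3·20/5 = 12.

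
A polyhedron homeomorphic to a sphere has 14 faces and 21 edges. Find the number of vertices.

9

Here V − E + F = 2.
V = 2 + E − F = 2 + 21 − 14 = 9.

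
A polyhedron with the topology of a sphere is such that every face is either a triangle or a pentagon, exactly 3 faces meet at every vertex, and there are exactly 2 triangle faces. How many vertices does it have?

12

Let x be the number of pentagons; then F = 2 + x.
Edge–face incidences: 2E = 3·2 + 5·x = 6 + 5x.
Every vertex has degree 3, so 3V = 2E.
Euler: V − E + F = 2 ⇒ (2E)/3 − E + (2 + x) = 2.
Multiply by 6: 2·(2E) − 3·(2E) + 6·(2 + x) = 12, i.e. 12 + 6x − (6 + 5x) = 12.
Collecting terms: x + 6 = 12, so x = 6.
Then 2E = 6 + 5·6 = 36, so E = 18, V = 2E/3 = 12, F = 2 + 6 = 8.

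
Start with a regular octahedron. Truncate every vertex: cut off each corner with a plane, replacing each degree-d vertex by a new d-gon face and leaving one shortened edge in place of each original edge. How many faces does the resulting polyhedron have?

14

The base solid has V = 6, E = 12, F = 8.
Truncation replaces each original edge-end by a new vertex, so V′ = 2E = 24.
Each original edge survives, and each old vertex of degree d contributes d new edges; summing degrees gives Σd = 2E, so E′ = E + 2E = 3E = 36.
Each original face survives and each original vertex becomes one new face: F′ = F + V = 14.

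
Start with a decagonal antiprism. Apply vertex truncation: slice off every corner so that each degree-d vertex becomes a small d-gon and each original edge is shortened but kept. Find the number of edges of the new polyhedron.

120

The base solid has V = 20, E = 40, F = 22.
Truncation replaces each original edge-end by a new vertex, so V′ = 2E = 80.
Each original edge survives, and each old vertex of degree d contributes d new edges; summing degrees gives Σd = 2E, so E′ = E + 2E = 3E = 120.
Each original face survives and each original vertex becomes one new face: F′ = F + V = 42.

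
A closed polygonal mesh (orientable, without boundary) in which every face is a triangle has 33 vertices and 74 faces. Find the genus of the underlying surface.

Every face is a triangle, so 2E = 3·74 = 222, giving E = 111.
χ = V − E + F = 33 − 111 + 74 = -4.
For a closed orientable surface χ = 2 − 2g, so g = (2 − (-4))/2 = 3.

3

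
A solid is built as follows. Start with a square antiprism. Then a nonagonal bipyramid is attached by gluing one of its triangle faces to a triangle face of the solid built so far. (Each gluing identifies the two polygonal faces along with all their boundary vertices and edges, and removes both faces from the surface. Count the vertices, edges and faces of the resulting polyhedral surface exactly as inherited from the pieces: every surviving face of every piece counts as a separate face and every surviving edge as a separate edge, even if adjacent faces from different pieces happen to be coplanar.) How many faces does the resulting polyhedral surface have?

A square antiprism: V=8, E=16, F=10.
Attach a nonagonal bipyramid (V=11, E=27, F=18) along a 3-gon: merge 3 vertices and 3 edges, delete both glued faces → V=16, E=40, F=26.
Check: V − E + F = 16 − 40 + 26 = 2.

26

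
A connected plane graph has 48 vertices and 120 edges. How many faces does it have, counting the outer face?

Euler's formula for a connected plane graph: V − E + F = 2, so F = 2 − 48 + 120 = 74.

74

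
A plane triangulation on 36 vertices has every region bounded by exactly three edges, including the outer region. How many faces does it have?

68

In a plane triangulation 3F = 2E and V − E + F = 2, so F = 2V − 4 = 2·36 − 4 = 68.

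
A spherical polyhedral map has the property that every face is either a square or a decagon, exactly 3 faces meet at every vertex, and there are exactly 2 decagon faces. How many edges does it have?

Let x be the number of squares; then F = 2 + x.
Edge–face incidences: 2E = 10·2 + 4·x = 20 + 4x.
Every vertex has degree 3, so 3V = 2E.
Euler: V − E + F = 2 ⇒ (2E)/3 − E + (2 + x) = 2.
Multiply by 6: 2·(2E) − 3·(2E) + 6·(2 + x) = 12, i.e. 12 + 6x − (20 + 4x) = 12.
Collecting terms: 2x − 8 = 12, so 2x = 20, so x = 10.
Then 2E = 20 + 4·10 = 60, so E = 30, V = 2E/3 = 20, F = 2 + 10 = 12.

30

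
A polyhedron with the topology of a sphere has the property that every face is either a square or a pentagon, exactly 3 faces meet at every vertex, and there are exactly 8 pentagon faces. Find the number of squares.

Let x be the number of squares; then F = 8 + x.
Edge–face incidences: 2E = 5·8 + 4·x = 40 + 4x.
Every vertex has degree 3, so 3V = 2E.
Euler: V − E + F = 2 ⇒ (2E)/3 − E + (8 + x) = 2.
Multiply by 6: 2·(2E) − 3·(2E) + 6·(8 + x) = 12, i.e. 48 + 6x − (40 + 4x) = 12.
Collecting terms: 2x + 8 = 12, so 2x = 4, so x = 2.
Then 2E = 40 + 4·2 = 48, so E = 24, V = 2E/3 = 16, F = 8 + 2 = 10.

2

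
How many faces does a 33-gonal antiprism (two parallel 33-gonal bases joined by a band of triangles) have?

An antiprism on an n-gon has two n-gon caps and 2n triangles: V = 2·33 = 66, E = 4·33 = 132, F = 2·33 + 2 = 68.

68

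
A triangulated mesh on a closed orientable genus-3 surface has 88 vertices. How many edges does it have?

276

χ = 2 − 2·3 = -4, and every face is a triangle so 3F = 2E.
V − E + F = -4 with E = 3F/2 gives 88 − (3/2 − 1)·F = -4, so F = 184 and E = 276.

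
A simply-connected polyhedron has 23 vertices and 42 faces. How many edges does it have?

Here V − E + F = 2.
E = V + F − (2) = 23 + 42 − (2) = 63.

63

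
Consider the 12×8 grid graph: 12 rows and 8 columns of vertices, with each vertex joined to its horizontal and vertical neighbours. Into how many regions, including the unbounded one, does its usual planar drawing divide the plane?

78

The grid has V = 12·8 = 96 vertices and E = 12·7 + 8·11 = 172 edges.
F = 2 − V + E = 2 − 96 + 172 = 78.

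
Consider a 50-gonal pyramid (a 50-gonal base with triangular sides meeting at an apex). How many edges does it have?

100

A pyramid on an n-gon base has one n-gon and n triangles: V = 50 + 1 = 51, E = 2·50 = 100, F = 50 + 1 = 51.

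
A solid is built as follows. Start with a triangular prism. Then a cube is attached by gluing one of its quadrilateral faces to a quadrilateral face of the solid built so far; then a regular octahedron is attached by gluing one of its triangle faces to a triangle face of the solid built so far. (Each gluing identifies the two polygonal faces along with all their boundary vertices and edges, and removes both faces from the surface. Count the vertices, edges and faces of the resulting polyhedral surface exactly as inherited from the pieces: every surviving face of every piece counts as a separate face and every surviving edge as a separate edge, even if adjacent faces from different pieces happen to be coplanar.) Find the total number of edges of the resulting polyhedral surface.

A triangular prism: V=6, E=9, F=5.
Attach a cube (V=8, E=12, F=6) along a 4-gon: merge 4 vertices and 4 edges, delete both glued faces → V=10, E=17, F=9.
Attach a regular octahedron (V=6, E=12, F=8) along a 3-gon: merge 3 vertices and 3 edges, delete both glued faces → V=13, E=26, F=15.
Check: V − E + F = 13 − 26 + 15 = 2.

26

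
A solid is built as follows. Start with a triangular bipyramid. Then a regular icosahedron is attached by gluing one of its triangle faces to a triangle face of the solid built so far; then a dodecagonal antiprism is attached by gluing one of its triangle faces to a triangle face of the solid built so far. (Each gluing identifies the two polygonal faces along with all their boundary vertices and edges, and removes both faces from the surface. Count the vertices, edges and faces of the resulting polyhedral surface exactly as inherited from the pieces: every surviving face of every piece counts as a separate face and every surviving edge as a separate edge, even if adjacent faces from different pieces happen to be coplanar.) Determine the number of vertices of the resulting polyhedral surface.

35

A triangular bipyramid: V=5, E=9, F=6.
Attach a regular icosahedron (V=12, E=30, F=20) along a 3-gon: merge 3 vertices and 3 edges, delete both glued faces → V=14, E=36, F=24.
Attach a dodecagonal antiprism (V=24, E=48, F=26) along a 3-gon: merge 3 vertices and 3 edges, delete both glued faces → V=35, E=81, F=48.
Check: V − E + F = 35 − 81 + 48 = 2.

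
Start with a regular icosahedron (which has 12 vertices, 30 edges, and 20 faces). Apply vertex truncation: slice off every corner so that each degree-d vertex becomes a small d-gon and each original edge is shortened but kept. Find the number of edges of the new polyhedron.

90

Truncation replaces each original edge-end by a new vertex, so V′ = 2E = 60.
Each original edge survives, and each old vertex of degree d contributes d new edges; summing degrees gives Σd = 2E, so E′ = E + 2E = 3E = 90.
Each original face survives and each original vertex becomes one new face: F′ = F + V = 32.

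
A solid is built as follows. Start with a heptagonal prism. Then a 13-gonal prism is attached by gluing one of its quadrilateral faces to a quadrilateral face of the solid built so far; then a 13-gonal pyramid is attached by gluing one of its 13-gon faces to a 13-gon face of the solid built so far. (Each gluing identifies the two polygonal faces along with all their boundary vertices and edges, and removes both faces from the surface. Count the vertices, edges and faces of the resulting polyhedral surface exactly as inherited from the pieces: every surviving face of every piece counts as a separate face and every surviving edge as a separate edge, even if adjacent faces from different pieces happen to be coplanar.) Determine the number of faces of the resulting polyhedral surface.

A heptagonal prism: V=14, E=21, F=9.
Attach a 13-gonal prism (V=26, E=39, F=15) along a 4-gon: merge 4 vertices and 4 edges, delete both glued faces → V=36, E=56, F=22.
Attach a 13-gonal pyramid (V=14, E=26, F=14) along a 13-gon: merge 13 vertices and 13 edges, delete both glued faces → V=37, E=69, F=34.
Check: V − E + F = 37 − 69 + 34 = 2.

34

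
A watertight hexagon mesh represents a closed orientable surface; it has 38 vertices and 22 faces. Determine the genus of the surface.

Every face is a hexagon, so 2E = 6·22 = 132, giving E = 66.
χ = V − E + F = 38 − 66 + 22 = -6.
For a closed orientable surface χ = 2 − 2g, so g = (2 − (-6))/2 = 4.

4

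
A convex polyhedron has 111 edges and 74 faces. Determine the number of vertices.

39

Here V − E + F = 2.
V = 2 + E − F = 2 + 111 − 74 = 39.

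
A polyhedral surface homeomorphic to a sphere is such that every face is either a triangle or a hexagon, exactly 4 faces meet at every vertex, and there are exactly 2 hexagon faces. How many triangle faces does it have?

12

Let x be the number of triangles; then F = 2 + x.
Edge–face incidences: 2E = 6·2 + 3·x = 12 + 3x.
Every vertex has degree 4, so 4V = 2E.
Euler: V − E + F = 2 ⇒ (2E)/4 − E + (2 + x) = 2.
Multiply by 8: 2·(2E) − 4·(2E) + 8·(2 + x) = 16, i.e. 16 + 8x − 2·(12 + 3x) = 16.
Collecting terms: 2x − 8 = 16, so 2x = 24, so x = 12.
Then 2E = 12 + 3·12 = 48, so E = 24, V = 2E/4 = 12, F = 2 + 12 = 14.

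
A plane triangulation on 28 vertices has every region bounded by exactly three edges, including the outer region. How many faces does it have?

52

In a plane triangulation 3F = 2E and V − E + F = 2, so F = 2V − 4 = 2·28 − 4 = 52.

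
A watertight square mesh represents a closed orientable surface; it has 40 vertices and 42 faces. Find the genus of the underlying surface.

2

Every face is a square, so 2E = 4·42 = 168, giving E = 84.
χ = V − E + F = 40 − 84 + 42 = -2.
For a closed orientable surface χ = 2 − 2g, so g = (2 − (-2))/2 = 2.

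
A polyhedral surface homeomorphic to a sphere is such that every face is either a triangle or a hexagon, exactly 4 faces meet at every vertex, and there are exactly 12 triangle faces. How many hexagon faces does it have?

Let x be the number of hexagons; then F = 12 + x.
Edge–face incidences: 2E = 3·12 + 6·x = 36 + 6x.
Every vertex has degree 4, so 4V = 2E.
Euler: V − E + F = 2 ⇒ (2E)/4 − E + (12 + x) = 2.
Multiply by 8: 2·(2E) − 4·(2E) + 8·(12 + x) = 16, i.e. 96 + 8x − 2·(36 + 6x) = 16.
Collecting terms: −4x + 24 = 16, so −4x = −8, so x = 2.
Then 2E = 36 + 6·2 = 48, so E = 24, V = 2E/4 = 12, F = 12 + 2 = 14.

2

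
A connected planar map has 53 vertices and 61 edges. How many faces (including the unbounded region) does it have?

Euler's formula for a connected plane graph: V − E + F = 2, so F = 2 − 53 + 61 = 10.

10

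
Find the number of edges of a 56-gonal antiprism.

224

An antiprism on an n-gon has two n-gon caps and 2n triangles: V = 2·56 = 112, E = 4·56 = 224, F = 2·56 + 2 = 114.
Check: V − E + F = 112 − 224 + 114 = 2.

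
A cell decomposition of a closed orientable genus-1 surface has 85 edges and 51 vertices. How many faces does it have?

34

For a closed orientable surface of genus 1, χ = 2 − 2·1 = 0.
F = 0 − V + E = 0 − 51 + 85 = 34.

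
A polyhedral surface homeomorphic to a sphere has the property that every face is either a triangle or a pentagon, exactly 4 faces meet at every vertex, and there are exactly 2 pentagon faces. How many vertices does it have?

10

Let x be the number of triangles; then F = 2 + x.
Edge–face incidences: 2E = 5·2 + 3·x = 10 + 3x.
Every vertex has degree 4, so 4V = 2E.
Euler: V − E + F = 2 ⇒ (2E)/4 − E + (2 + x) = 2.
Multiply by 8: 2·(2E) − 4·(2E) + 8·(2 + x) = 16, i.e. 16 + 8x − 2·(10 + 3x) = 16.
Collecting terms: 2x − 4 = 16, so 2x = 20, so x = 10.
Then 2E = 10 + 3·10 = 40, so E = 20, V = 2E/4 = 10, F = 2 + 10 = 12.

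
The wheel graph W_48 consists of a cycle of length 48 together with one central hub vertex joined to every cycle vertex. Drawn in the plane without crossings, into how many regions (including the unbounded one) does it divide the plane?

49

W_48 has V = 48 + 1 = 49 vertices and E = 2·48 = 96 edges.
By Euler's formula F = 2 − V + E = 2 − 49 + 96 = 49.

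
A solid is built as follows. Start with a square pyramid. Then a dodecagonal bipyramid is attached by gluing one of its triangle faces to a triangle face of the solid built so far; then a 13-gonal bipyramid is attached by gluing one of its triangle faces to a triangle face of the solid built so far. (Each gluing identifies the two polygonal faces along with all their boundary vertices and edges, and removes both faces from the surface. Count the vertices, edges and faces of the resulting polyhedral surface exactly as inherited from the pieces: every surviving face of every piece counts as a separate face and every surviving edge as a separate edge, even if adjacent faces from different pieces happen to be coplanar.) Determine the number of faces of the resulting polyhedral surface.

51

A square pyramid: V=5, E=8, F=5.
Attach a dodecagonal bipyramid (V=14, E=36, F=24) along a 3-gon: merge 3 vertices and 3 edges, delete both glued faces → V=16, E=41, F=27.
Attach a 13-gonal bipyramid (V=15, E=39, F=26) along a 3-gon: merge 3 vertices and 3 edges, delete both glued faces → V=28, E=77, F=51.
Check: V − E + F = 28 − 77 + 51 = 2.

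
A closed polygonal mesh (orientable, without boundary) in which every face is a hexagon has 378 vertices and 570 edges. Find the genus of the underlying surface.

2

Every face is a hexagon and each edge borders two faces, so 6F = 2·570, giving F = 190.
χ = V − E + F = 378 − 570 + 190 = -2.
For a closed orientable surface χ = 2 − 2g, so g = (2 − (-2))/2 = 2.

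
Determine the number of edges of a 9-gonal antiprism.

An antiprism on an n-gon has two n-gon caps and 2n triangles: V = 2·9 = 18, E = 4·9 = 36, F = 2·9 + 2 = 20.

36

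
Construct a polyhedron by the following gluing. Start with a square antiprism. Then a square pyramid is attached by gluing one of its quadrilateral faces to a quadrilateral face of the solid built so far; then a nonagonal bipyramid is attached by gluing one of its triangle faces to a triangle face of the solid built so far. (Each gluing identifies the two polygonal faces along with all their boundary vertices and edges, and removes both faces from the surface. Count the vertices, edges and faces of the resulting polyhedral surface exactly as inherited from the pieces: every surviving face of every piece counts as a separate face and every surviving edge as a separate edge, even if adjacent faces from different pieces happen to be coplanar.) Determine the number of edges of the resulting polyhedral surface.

44

A square antiprism: V=8, E=16, F=10.
Attach a square pyramid (V=5, E=8, F=5) along a 4-gon: merge 4 vertices and 4 edges, delete both glued faces → V=9, E=20, F=13.
Attach a nonagonal bipyramid (V=11, E=27, F=18) along a 3-gon: merge 3 vertices and 3 edges, delete both glued faces → V=17, E=44, F=29.
Check: V − E + F = 17 − 44 + 29 = 2.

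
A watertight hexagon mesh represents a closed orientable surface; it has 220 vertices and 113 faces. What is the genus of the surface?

4

Every face is a hexagon, so 2E = 6·113 = 678, giving E = 339.
χ = V − E + F = 220 − 339 + 113 = -6.
For a closed orientable surface χ = 2 − 2g, so g = (2 − (-6))/2 = 4.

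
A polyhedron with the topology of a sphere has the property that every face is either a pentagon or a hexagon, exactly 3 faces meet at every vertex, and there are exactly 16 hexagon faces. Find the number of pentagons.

12

Let x be the number of pentagons; then F = 16 + x.
Edge–face incidences: 2E = 6·16 + 5·x = 96 + 5x.
Every vertex has degree 3, so 3V = 2E.
Euler: V − E + F = 2 ⇒ (2E)/3 − E + (16 + x) = 2.
Multiply by 6: 2·(2E) − 3·(2E) + 6·(16 + x) = 12, i.e. 96 + 6x − (96 + 5x) = 12.
Collecting terms: x = 12.
Then 2E = 96 + 5·12 = 156, so E = 78, V = 2E/3 = 52, F = 16 + 12 = 28.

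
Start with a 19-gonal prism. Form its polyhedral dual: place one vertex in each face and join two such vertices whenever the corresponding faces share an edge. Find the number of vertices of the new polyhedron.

The base solid has V = 38, E = 57, F = 21.
The dual swaps V and F and preserves E: V′ = F = 21, E′ = E = 57, F′ = V = 38.

21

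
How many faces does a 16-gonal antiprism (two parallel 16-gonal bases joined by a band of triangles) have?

34

An antiprism on an n-gon has two n-gon caps and 2n triangles: V = 2·16 = 32, E = 4·16 = 64, F = 2·16 + 2 = 34.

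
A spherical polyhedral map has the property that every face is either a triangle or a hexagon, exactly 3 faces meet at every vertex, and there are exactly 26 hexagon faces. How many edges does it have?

84

Let x be the number of triangles; then F = 26 + x.
Edge–face incidences: 2E = 6·26 + 3·x = 156 + 3x.
Every vertex has degree 3, so 3V = 2E.
Euler: V − E + F = 2 ⇒ (2E)/3 − E + (26 + x) = 2.
Multiply by 6: 2·(2E) − 3·(2E) + 6·(26 + x) = 12, i.e. 156 + 6x − (156 + 3x) = 12.
Collecting terms: 3x = 12, so x = 4.
Then 2E = 156 + 3·4 = 168, so E = 84, V = 2E/3 = 56, F = 26 + 4 = 30.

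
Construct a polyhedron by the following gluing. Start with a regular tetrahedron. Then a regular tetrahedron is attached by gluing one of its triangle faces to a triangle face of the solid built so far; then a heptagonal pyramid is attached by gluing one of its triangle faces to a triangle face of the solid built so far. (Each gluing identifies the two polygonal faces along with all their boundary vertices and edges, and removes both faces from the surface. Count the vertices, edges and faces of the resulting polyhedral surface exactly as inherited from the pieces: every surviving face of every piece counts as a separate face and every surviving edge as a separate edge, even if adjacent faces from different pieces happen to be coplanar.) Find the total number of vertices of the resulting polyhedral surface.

A regular tetrahedron: V=4, E=6, F=4.
Attach a regular tetrahedron (V=4, E=6, F=4) along a 3-gon: merge 3 vertices and 3 edges, delete both glued faces → V=5, E=9, F=6.
Attach a heptagonal pyramid (V=8, E=14, F=8) along a 3-gon: merge 3 vertices and 3 edges, delete both glued faces → V=10, E=20, F=12.
Check: V − E + F = 10 − 20 + 12 = 2.

10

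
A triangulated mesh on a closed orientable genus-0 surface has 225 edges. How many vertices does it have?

χ = 2 − 2·0 = 2, and every face is a triangle so 3F = 2E.
F = 2E/3 = 150. Then V = 2 + E − F = 2 + 225 − 150 = 77.

77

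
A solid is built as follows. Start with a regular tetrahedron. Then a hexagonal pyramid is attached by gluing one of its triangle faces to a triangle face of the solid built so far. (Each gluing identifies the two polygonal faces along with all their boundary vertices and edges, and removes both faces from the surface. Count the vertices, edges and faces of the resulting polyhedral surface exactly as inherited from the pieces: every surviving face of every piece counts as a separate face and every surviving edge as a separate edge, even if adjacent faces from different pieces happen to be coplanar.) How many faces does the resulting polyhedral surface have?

9

A regular tetrahedron: V=4, E=6, F=4.
Attach a hexagonal pyramid (V=7, E=12, F=7) along a 3-gon: merge 3 vertices and 3 edges, delete both glued faces → V=8, E=15, F=9.
Check: V − E + F = 8 − 15 + 9 = 2.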